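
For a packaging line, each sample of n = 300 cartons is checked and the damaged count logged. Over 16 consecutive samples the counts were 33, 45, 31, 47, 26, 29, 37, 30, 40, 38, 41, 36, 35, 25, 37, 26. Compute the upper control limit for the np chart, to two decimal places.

51.38

p̄ = Σdᵢ / (k·n) = 556 / (16 × 300) = 0.11583
UCL = np̄ + 3·√(np̄(1−p̄)) = 34.7500 + 3 × √(34.7500×0.88417) = 34.7500 + 3 × 5.5430 = 51.3790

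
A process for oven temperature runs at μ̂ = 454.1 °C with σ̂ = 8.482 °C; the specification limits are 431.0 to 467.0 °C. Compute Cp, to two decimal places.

0.71

Cp = (USL − LSL) / (6σ̂) = (467.0 − 431.0) / (6 × 8.482) = 36.0000 / 50.8920 = 0.7074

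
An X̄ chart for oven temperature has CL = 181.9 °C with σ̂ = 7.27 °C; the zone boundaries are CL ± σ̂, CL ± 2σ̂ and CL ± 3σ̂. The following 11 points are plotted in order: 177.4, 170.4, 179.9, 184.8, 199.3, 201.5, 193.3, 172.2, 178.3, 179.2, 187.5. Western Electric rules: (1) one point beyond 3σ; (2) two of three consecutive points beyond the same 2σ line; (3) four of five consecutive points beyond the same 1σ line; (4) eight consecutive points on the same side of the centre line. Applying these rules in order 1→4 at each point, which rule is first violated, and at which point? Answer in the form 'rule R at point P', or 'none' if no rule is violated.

Zone of each point (C = within 1σ̂, B = 1σ̂–2σ̂, A = 2σ̂–3σ̂, * = beyond 3σ̂; sign = side of CL): 1:-C, 2:-B, 3:-C, 4:+C, 5:+A, 6:+A, 7:+B, 8:-B, 9:-C, 10:-C, 11:+C
Rule 2 (two of three consecutive points beyond the same 2σ limit) is satisfied at point 6.

rule 2 at point 6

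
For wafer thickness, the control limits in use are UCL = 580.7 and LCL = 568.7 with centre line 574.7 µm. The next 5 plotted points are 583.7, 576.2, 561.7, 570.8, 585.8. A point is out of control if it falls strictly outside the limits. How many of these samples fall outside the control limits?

3

Compare each point to [568.7, 580.7]: sample 1 = 583.7 > UCL; sample 3 = 561.7 < LCL; sample 5 = 585.8 > UCL.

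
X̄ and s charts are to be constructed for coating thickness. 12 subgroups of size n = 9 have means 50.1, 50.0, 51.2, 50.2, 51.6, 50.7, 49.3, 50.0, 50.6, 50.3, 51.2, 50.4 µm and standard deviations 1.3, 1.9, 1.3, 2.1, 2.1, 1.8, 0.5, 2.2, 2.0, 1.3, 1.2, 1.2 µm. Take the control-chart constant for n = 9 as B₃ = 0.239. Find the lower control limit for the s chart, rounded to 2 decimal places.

0.38

s̄ = (1.3 + 1.9 + 1.3 + 2.1 + 2.1 + 1.8 + 0.5 + 2.2 + 2.0 + 1.3 + 1.2 + 1.2) / 12 = 1.5750
LCL_s = B₃·s̄ = 0.239 × 1.5750 = 0.3764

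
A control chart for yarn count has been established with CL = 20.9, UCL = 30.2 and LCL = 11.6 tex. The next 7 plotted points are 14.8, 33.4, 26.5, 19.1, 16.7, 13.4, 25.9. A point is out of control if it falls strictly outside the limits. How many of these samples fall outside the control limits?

Compare each point to [11.6, 30.2]: sample 2 = 33.4 > UCL.

1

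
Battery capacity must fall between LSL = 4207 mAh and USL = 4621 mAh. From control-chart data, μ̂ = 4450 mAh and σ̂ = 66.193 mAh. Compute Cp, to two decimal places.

1.04

Cp = (USL − LSL) / (6σ̂) = (4621 − 4207) / (6 × 66.193) = 414.0000 / 397.1580 = 1.0424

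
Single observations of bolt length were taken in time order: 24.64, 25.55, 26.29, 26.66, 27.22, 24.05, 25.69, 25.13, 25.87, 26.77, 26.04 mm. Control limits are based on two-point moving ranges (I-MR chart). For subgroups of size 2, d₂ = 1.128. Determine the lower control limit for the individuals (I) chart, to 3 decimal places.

23.065

X̄ = (24.64 + 25.55 + 26.29 + 26.66 + 27.22 + 24.05 + 25.69 + 25.13 + 25.87 + 26.77 + 26.04) / 11 = 25.8100
Moving ranges: 0.91, 0.74, 0.37, 0.56, 3.17, 1.64, 0.56, 0.74, 0.90, 0.73; M̄R̄ = 10.3200 / 10 = 1.0320
LCL = X̄ − 3·M̄R̄/d₂ = 25.8100 − 3 × 1.0320 / 1.128 = 23.0653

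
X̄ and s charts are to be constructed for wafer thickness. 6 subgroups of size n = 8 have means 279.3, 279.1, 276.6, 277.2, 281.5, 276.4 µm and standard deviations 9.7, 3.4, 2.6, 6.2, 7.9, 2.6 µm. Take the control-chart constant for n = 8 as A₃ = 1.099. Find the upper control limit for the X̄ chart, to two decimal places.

284.28

X̄̄ = (279.3 + 279.1 + 276.6 + 277.2 + 281.5 + 276.4) / 6 = 278.3500
s̄ = (9.7 + 3.4 + 2.6 + 6.2 + 7.9 + 2.6) / 6 = 5.4000
UCL = X̄̄ + A₃·s̄ = 278.3500 + 1.099 × 5.4000 = 284.2846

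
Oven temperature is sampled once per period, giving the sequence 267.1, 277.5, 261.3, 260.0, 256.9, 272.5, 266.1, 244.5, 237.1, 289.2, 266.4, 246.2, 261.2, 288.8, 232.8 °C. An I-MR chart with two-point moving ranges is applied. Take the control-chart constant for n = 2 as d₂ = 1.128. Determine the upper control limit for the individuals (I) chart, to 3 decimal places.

X̄ = (267.1 + 277.5 + 261.3 + 260.0 + 256.9 + 272.5 + 266.1 + 244.5 + 237.1 + 289.2 + 266.4 + 246.2 + 261.2 + 288.8 + 232.8) / 15 = 261.8400
Moving ranges: 10.4, 16.2, 1.3, 3.1, 15.6, 6.4, 21.6, 7.4, 52.1, 22.8, 20.2, 15.0, 27.6, 56.0; M̄R̄ = 275.7000 / 14 = 19.6929
UCL = X̄ + 3·M̄R̄/d₂ = 261.8400 + 3 × 19.6929 / 1.128 = 314.2146

314.215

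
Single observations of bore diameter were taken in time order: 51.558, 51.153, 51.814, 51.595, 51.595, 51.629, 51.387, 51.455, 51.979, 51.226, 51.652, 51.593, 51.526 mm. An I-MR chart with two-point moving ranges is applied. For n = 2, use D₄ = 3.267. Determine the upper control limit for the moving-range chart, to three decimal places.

0.941

Moving ranges: 0.405, 0.661, 0.219, 0.000, 0.034, 0.242, 0.068, 0.524, 0.753, 0.426, 0.059, 0.067; M̄R̄ = 3.4580 / 12 = 0.2882
UCL_MR = D₄·M̄R̄ = 3.267 × 0.2882 = 0.9414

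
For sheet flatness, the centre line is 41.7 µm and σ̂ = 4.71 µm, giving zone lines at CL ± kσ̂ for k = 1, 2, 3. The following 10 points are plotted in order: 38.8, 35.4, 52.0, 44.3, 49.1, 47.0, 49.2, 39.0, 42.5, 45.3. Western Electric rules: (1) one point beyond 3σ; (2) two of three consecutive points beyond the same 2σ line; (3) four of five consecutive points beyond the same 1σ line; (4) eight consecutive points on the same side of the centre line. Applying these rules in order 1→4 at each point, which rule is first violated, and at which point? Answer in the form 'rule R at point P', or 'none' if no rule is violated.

rule 3 at point 7

Zone of each point (C = within 1σ̂, B = 1σ̂–2σ̂, A = 2σ̂–3σ̂, * = beyond 3σ̂; sign = side of CL): 1:-C, 2:-B, 3:+A, 4:+C, 5:+B, 6:+B, 7:+B, 8:-C, 9:+C, 10:+C
Rule 3 (four of five consecutive points beyond the same 1σ limit) is satisfied at point 7.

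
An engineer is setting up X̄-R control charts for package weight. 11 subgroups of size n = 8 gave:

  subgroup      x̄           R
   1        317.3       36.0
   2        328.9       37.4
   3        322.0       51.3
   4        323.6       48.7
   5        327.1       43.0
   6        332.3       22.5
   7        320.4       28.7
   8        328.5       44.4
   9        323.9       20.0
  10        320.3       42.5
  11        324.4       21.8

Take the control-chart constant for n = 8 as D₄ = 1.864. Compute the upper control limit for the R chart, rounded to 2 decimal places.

R̄ = (36.0 + 37.4 + 51.3 + 48.7 + 43.0 + 22.5 + 28.7 + 44.4 + 20.0 + 42.5 + 21.8) / 11 = 396.3000 / 11 = 36.0273
UCL_R = D₄·R̄ = 1.864 × 36.0273 = 67.1548

67.15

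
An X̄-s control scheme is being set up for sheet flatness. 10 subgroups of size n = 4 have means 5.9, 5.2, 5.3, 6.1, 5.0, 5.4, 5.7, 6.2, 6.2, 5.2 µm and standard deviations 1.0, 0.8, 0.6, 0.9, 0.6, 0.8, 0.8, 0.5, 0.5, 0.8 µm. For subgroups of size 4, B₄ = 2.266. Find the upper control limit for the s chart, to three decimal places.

1.654

s̄ = (1.0 + 0.8 + 0.6 + 0.9 + 0.6 + 0.8 + 0.8 + 0.5 + 0.5 + 0.8) / 10 = 0.7300
UCL_s = B₄·s̄ = 2.266 × 0.7300 = 1.6542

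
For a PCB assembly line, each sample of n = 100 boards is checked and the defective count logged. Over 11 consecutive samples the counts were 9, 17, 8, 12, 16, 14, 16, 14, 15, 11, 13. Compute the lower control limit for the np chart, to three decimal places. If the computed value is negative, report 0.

p̄ = Σdᵢ / (k·n) = 145 / (11 × 100) = 0.13182
LCL = np̄ − 3·√(np̄(1−p̄)) = 13.1818 − 3 × 3.3829 = 3.0330

3.033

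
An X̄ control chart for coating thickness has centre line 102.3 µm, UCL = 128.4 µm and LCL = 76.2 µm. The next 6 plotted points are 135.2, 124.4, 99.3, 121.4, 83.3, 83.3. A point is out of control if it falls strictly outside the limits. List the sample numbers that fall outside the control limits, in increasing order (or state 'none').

1

Compare each point to [76.2, 128.4]: sample 1 = 135.2 > UCL.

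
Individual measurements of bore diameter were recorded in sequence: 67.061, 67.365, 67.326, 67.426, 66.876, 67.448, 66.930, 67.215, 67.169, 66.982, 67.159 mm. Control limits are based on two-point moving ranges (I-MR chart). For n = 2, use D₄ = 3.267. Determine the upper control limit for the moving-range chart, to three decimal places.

Moving ranges: 0.304, 0.039, 0.100, 0.550, 0.572, 0.518, 0.285, 0.046, 0.187, 0.177; M̄R̄ = 2.7780 / 10 = 0.2778
UCL_MR = D₄·M̄R̄ = 3.267 × 0.2778 = 0.9076

0.908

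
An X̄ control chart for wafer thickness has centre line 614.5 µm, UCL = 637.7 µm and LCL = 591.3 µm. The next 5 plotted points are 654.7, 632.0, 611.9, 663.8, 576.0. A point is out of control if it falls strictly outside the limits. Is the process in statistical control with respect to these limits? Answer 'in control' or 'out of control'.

out of control

Compare each point to [591.3, 637.7]: sample 1 = 654.7 > UCL; sample 4 = 663.8 > UCL; sample 5 = 576.0 < LCL.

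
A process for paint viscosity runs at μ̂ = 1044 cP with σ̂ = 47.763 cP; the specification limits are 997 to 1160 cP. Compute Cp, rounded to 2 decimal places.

0.57

Cp = (USL − LSL) / (6σ̂) = (1160 − 997) / (6 × 47.763) = 163.0000 / 286.5780 = 0.5688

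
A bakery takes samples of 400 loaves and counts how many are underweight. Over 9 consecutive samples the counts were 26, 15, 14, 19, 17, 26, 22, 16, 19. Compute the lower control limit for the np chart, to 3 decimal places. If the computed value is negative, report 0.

p̄ = Σdᵢ / (k·n) = 174 / (9 × 400) = 0.04833
LCL = np̄ − 3·√(np̄(1−p̄)) = 19.3333 − 3 × 4.2894 = 6.4652

6.465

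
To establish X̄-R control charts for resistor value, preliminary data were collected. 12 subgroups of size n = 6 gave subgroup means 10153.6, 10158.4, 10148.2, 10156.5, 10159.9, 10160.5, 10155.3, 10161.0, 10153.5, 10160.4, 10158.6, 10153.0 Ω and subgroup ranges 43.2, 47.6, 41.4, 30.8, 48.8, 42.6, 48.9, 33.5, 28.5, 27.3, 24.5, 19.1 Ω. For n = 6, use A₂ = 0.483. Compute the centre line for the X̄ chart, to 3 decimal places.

X̄̄ = (10153.6 + 10158.4 + 10148.2 + 10156.5 + 10159.9 + 10160.5 + 10155.3 + 10161.0 + 10153.5 + 10160.4 + 10158.6 + 10153.0) / 12 = 121878.9000 / 12 = 10156.5750
CL = X̄̄ = 10156.5750

10156.575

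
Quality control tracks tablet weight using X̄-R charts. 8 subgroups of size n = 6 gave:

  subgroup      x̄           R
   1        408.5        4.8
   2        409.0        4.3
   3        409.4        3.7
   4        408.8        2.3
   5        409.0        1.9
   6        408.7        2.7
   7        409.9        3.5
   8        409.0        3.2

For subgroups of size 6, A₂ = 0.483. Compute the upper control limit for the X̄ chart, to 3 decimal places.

410.631

X̄̄ = (408.5 + 409.0 + 409.4 + 408.8 + 409.0 + 408.7 + 409.9 + 409.0) / 8 = 3272.3000 / 8 = 409.0375
R̄ = (4.8 + 4.3 + 3.7 + 2.3 + 1.9 + 2.7 + 3.5 + 3.2) / 8 = 26.4000 / 8 = 3.3000
UCL = X̄̄ + A₂·R̄ = 409.0375 + 0.483 × 3.3000 = 410.6314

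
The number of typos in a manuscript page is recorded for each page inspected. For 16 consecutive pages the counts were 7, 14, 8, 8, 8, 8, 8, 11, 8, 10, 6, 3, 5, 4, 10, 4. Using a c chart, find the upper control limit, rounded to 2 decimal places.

c̄ = (7 + 14 + 8 + 8 + 8 + 8 + 8 + 11 + 8 + 10 + 6 + 3 + 5 + 4 + 10 + 4) / 16 = 122 / 16 = 7.6250
UCL = c̄ + 3√c̄ = 7.6250 + 3 × √7.6250 = 7.6250 + 3 × 2.7613 = 15.9090

15.91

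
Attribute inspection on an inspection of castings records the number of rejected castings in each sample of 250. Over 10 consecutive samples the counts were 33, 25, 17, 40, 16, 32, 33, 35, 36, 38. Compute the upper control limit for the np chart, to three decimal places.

46.025

p̄ = Σdᵢ / (k·n) = 305 / (10 × 250) = 0.12200
UCL = np̄ + 3·√(np̄(1−p̄)) = 30.5000 + 3 × √(30.5000×0.87800) = 30.5000 + 3 × 5.1748 = 46.0245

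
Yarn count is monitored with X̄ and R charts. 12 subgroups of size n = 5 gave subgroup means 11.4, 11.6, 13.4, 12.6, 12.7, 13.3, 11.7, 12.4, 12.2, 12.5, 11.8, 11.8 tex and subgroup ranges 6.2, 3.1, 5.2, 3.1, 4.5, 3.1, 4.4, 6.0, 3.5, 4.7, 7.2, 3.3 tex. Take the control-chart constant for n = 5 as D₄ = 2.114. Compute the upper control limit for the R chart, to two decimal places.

R̄ = (6.2 + 3.1 + 5.2 + 3.1 + 4.5 + 3.1 + 4.4 + 6.0 + 3.5 + 4.7 + 7.2 + 3.3) / 12 = 54.3000 / 12 = 4.5250
UCL_R = D₄·R̄ = 2.114 × 4.5250 = 9.5659

9.57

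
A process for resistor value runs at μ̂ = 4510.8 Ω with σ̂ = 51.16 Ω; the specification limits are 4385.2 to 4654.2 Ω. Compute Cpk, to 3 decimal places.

0.818

Cpu = (USL − μ̂) / (3σ̂) = (4654.2 − 4510.8) / (3 × 51.16) = 0.9343; Cpl = (μ̂ − LSL) / (3σ̂) = (4510.8 − 4385.2) / (3 × 51.16) = 0.8183; Cpk = min(Cpu, Cpl) = 0.8183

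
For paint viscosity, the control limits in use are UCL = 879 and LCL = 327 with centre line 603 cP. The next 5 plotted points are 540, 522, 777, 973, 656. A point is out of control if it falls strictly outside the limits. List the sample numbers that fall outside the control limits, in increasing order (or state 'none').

4

Compare each point to [327, 879]: sample 4 = 973 > UCL.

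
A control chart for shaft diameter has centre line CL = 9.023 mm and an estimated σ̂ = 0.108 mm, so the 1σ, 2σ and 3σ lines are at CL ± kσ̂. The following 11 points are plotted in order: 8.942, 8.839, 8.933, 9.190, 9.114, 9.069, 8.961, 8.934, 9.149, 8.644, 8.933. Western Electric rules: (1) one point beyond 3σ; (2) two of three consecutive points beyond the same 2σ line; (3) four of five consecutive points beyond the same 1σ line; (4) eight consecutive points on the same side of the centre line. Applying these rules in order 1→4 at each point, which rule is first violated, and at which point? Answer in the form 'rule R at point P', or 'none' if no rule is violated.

rule 1 at point 10

Zone of each point (C = within 1σ̂, B = 1σ̂–2σ̂, A = 2σ̂–3σ̂, * = beyond 3σ̂; sign = side of CL): 1:-C, 2:-B, 3:-C, 4:+B, 5:+C, 6:+C, 7:-C, 8:-C, 9:+B, 10:-*, 11:-C
Rule 1 (one point beyond the 3σ limits) is satisfied at point 10.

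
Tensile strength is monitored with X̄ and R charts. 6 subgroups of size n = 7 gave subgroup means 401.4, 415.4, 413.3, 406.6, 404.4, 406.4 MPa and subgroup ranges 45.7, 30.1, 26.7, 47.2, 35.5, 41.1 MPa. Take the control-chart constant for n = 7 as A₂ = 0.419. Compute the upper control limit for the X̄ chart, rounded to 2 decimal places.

X̄̄ = (401.4 + 415.4 + 413.3 + 406.6 + 404.4 + 406.4) / 6 = 2447.5000 / 6 = 407.9167
R̄ = (45.7 + 30.1 + 26.7 + 47.2 + 35.5 + 41.1) / 6 = 226.3000 / 6 = 37.7167
UCL = X̄̄ + A₂·R̄ = 407.9167 + 0.419 × 37.7167 = 423.7200

423.72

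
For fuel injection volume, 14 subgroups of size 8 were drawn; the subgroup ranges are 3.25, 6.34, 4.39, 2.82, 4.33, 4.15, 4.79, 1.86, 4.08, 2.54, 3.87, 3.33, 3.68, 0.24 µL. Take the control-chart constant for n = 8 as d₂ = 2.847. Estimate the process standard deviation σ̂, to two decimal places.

1.25

R̄ = (3.25 + 6.34 + 4.39 + 2.82 + 4.33 + 4.15 + 4.79 + 1.86 + 4.08 + 2.54 + 3.87 + 3.33 + 3.68 + 0.24) / 14 = 3.5479
σ̂ = R̄ / d₂ = 3.5479 / 2.847 = 1.2462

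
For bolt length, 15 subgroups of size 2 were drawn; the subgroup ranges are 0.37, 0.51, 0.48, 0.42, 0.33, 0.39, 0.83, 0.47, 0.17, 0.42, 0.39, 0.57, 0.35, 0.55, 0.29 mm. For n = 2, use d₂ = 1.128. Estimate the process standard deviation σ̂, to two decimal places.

0.39

R̄ = (0.37 + 0.51 + 0.48 + 0.42 + 0.33 + 0.39 + 0.83 + 0.47 + 0.17 + 0.42 + 0.39 + 0.57 + 0.35 + 0.55 + 0.29) / 15 = 0.4360
σ̂ = R̄ / d₂ = 0.4360 / 1.128 = 0.3865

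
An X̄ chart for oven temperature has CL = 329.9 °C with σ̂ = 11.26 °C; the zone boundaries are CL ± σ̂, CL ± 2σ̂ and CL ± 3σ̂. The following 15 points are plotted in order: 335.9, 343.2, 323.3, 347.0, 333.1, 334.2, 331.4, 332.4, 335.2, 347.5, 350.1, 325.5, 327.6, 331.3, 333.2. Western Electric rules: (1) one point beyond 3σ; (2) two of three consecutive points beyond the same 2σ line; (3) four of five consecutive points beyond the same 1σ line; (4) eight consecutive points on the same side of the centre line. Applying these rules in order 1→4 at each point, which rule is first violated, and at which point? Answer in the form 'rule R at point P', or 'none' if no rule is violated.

rule 4 at point 11

Zone of each point (C = within 1σ̂, B = 1σ̂–2σ̂, A = 2σ̂–3σ̂, * = beyond 3σ̂; sign = side of CL): 1:+C, 2:+B, 3:-C, 4:+B, 5:+C, 6:+C, 7:+C, 8:+C, 9:+C, 10:+B, 11:+B, 12:-C, 13:-C, 14:+C, 15:+C
Rule 4 (eight consecutive points on the same side of the centre line) is satisfied at point 11.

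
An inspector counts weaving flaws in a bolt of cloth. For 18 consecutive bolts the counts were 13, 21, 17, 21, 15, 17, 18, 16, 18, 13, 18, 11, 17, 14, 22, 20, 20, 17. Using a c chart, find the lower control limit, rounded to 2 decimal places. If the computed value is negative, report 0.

c̄ = (13 + 21 + 17 + 21 + 15 + 17 + 18 + 16 + 18 + 13 + 18 + 11 + 17 + 14 + 22 + 20 + 20 + 17) / 18 = 308 / 18 = 17.1111
LCL = c̄ − 3√c̄ = 17.1111 − 3 × 4.1366 = 4.7014

4.70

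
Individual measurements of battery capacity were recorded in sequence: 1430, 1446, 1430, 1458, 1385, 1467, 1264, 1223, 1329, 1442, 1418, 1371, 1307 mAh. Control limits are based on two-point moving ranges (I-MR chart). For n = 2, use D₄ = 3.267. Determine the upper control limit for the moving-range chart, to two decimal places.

221.34

Moving ranges: 16, 16, 28, 73, 82, 203, 41, 106, 113, 24, 47, 64; M̄R̄ = 813.0000 / 12 = 67.7500
UCL_MR = D₄·M̄R̄ = 3.267 × 67.7500 = 221.3392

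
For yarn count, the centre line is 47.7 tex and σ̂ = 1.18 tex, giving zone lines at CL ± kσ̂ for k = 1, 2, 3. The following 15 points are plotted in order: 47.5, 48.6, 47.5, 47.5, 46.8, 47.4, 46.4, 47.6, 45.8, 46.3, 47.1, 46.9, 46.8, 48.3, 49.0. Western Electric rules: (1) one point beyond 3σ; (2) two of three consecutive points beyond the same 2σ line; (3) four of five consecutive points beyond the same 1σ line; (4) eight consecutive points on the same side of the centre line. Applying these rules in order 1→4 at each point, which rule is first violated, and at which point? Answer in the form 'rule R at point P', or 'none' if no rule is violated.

rule 4 at point 10

Zone of each point (C = within 1σ̂, B = 1σ̂–2σ̂, A = 2σ̂–3σ̂, * = beyond 3σ̂; sign = side of CL): 1:-C, 2:+C, 3:-C, 4:-C, 5:-C, 6:-C, 7:-B, 8:-C, 9:-B, 10:-B, 11:-C, 12:-C, 13:-C, 14:+C, 15:+B
Rule 4 (eight consecutive points on the same side of the centre line) is satisfied at point 10.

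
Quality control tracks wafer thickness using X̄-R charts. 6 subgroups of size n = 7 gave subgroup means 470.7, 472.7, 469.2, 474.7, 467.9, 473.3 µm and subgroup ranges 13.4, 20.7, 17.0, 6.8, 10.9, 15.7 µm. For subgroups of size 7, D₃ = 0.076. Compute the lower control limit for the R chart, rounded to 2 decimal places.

R̄ = (13.4 + 20.7 + 17.0 + 6.8 + 10.9 + 15.7) / 6 = 84.5000 / 6 = 14.0833
LCL_R = D₃·R̄ = 0.076 × 14.0833 = 1.0703

1.07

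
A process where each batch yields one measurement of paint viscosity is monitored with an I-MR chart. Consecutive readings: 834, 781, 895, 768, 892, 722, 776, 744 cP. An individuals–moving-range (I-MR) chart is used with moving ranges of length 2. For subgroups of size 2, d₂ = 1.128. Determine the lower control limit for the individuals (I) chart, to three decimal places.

X̄ = (834 + 781 + 895 + 768 + 892 + 722 + 776 + 744) / 8 = 801.5000
Moving ranges: 53, 114, 127, 124, 170, 54, 32; M̄R̄ = 674.0000 / 7 = 96.2857
LCL = X̄ − 3·M̄R̄/d₂ = 801.5000 − 3 × 96.2857 / 1.128 = 545.4210

545.421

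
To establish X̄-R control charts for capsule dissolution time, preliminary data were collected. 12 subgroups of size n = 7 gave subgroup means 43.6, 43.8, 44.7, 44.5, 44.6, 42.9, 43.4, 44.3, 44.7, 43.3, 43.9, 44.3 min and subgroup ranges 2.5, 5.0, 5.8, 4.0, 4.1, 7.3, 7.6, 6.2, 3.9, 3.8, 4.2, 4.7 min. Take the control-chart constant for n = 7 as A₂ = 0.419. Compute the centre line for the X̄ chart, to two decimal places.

X̄̄ = (43.6 + 43.8 + 44.7 + 44.5 + 44.6 + 42.9 + 43.4 + 44.3 + 44.7 + 43.3 + 43.9 + 44.3) / 12 = 528.0000 / 12 = 44.0000
CL = X̄̄ = 44.0000

44.00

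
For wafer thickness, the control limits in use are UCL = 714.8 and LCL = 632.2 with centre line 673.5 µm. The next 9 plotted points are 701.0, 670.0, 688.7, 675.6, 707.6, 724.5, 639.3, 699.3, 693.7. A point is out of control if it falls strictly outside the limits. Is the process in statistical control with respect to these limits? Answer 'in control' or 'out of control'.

Compare each point to [632.2, 714.8]: sample 6 = 724.5 > UCL.

out of control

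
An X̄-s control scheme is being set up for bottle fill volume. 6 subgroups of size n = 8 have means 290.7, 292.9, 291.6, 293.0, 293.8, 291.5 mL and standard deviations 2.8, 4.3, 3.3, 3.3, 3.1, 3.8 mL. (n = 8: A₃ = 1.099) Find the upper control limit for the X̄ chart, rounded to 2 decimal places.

X̄̄ = (290.7 + 292.9 + 291.6 + 293.0 + 293.8 + 291.5) / 6 = 292.2500
s̄ = (2.8 + 4.3 + 3.3 + 3.3 + 3.1 + 3.8) / 6 = 3.4333
UCL = X̄̄ + A₃·s̄ = 292.2500 + 1.099 × 3.4333 = 296.0232

296.02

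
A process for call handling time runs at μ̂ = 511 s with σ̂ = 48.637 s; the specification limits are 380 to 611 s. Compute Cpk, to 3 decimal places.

0.685

Cpu = (USL − μ̂) / (3σ̂) = (611 − 511) / (3 × 48.637) = 0.6853; Cpl = (μ̂ − LSL) / (3σ̂) = (511 − 380) / (3 × 48.637) = 0.8978; Cpk = min(Cpu, Cpl) = 0.6853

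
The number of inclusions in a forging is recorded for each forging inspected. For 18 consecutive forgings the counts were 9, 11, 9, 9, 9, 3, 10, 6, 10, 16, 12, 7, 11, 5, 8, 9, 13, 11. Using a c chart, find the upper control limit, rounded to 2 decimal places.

c̄ = (9 + 11 + 9 + 9 + 9 + 3 + 10 + 6 + 10 + 16 + 12 + 7 + 11 + 5 + 8 + 9 + 13 + 11) / 18 = 168 / 18 = 9.3333
UCL = c̄ + 3√c̄ = 9.3333 + 3 × √9.3333 = 9.3333 + 3 × 3.0551 = 18.4985

18.50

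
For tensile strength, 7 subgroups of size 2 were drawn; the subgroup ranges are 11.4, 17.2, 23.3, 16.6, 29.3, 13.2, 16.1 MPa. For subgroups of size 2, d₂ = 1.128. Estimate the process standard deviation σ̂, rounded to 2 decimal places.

16.10

R̄ = (11.4 + 17.2 + 23.3 + 16.6 + 29.3 + 13.2 + 16.1) / 7 = 18.1571
σ̂ = R̄ / d₂ = 18.1571 / 1.128 = 16.0968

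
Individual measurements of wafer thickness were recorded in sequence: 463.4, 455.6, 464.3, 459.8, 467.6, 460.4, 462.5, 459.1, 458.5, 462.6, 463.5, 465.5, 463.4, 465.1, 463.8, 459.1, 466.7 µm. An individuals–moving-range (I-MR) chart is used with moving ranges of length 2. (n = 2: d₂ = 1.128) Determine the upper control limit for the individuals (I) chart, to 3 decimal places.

473.460

X̄ = (463.4 + 455.6 + 464.3 + 459.8 + 467.6 + 460.4 + 462.5 + 459.1 + 458.5 + 462.6 + 463.5 + 465.5 + 463.4 + 465.1 + 463.8 + 459.1 + 466.7) / 17 = 462.4059
Moving ranges: 7.8, 8.7, 4.5, 7.8, 7.2, 2.1, 3.4, 0.6, 4.1, 0.9, 2.0, 2.1, 1.7, 1.3, 4.7, 7.6; M̄R̄ = 66.5000 / 16 = 4.1562
UCL = X̄ + 3·M̄R̄/d₂ = 462.4059 + 3 × 4.1562 / 1.128 = 473.4597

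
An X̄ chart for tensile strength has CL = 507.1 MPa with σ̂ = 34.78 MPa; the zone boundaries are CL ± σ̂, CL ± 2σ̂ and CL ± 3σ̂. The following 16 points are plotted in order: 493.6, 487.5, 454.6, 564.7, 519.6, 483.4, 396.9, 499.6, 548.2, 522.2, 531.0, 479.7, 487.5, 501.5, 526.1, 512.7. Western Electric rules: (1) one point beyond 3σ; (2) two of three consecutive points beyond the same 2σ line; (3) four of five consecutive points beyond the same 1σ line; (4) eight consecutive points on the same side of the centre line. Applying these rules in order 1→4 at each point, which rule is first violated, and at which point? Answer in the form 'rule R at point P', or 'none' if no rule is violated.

rule 1 at point 7

Zone of each point (C = within 1σ̂, B = 1σ̂–2σ̂, A = 2σ̂–3σ̂, * = beyond 3σ̂; sign = side of CL): 1:-C, 2:-C, 3:-B, 4:+B, 5:+C, 6:-C, 7:-*, 8:-C, 9:+B, 10:+C, 11:+C, 12:-C, 13:-C, 14:-C, 15:+C, 16:+C
Rule 1 (one point beyond the 3σ limits) is satisfied at point 7.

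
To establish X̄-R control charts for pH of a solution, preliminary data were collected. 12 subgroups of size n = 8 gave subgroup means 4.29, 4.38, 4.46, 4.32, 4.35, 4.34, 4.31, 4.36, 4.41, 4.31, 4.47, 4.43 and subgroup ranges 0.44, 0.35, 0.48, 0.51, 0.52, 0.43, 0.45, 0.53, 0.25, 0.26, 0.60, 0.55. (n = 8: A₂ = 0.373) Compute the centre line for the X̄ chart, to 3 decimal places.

4.369

X̄̄ = (4.29 + 4.38 + 4.46 + 4.32 + 4.35 + 4.34 + 4.31 + 4.36 + 4.41 + 4.31 + 4.47 + 4.43) / 12 = 52.4300 / 12 = 4.3692
CL = X̄̄ = 4.3692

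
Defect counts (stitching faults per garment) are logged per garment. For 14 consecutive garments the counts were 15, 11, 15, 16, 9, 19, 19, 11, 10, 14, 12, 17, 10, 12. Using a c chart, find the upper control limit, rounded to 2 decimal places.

24.62

c̄ = (15 + 11 + 15 + 16 + 9 + 19 + 19 + 11 + 10 + 14 + 12 + 17 + 10 + 12) / 14 = 190 / 14 = 13.5714
UCL = c̄ + 3√c̄ = 13.5714 + 3 × √13.5714 = 13.5714 + 3 × 3.6839 = 24.6233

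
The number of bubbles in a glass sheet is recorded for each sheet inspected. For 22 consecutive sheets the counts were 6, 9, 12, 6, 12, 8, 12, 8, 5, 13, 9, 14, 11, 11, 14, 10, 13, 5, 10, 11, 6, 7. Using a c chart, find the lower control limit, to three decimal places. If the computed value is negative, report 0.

c̄ = (6 + 9 + 12 + 6 + 12 + 8 + 12 + 8 + 5 + 13 + 9 + 14 + 11 + 11 + 14 + 10 + 13 + 5 + 10 + 11 + 6 + 7) / 22 = 212 / 22 = 9.6364
LCL = c̄ − 3√c̄ = 9.6364 − 3 × 3.1042 = 0.3236

0.324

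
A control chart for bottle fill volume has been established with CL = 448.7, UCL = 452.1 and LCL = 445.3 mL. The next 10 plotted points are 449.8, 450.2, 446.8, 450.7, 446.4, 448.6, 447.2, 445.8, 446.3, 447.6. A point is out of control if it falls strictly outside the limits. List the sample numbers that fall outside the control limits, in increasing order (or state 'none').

none

All 10 points lie within [445.3, 452.1].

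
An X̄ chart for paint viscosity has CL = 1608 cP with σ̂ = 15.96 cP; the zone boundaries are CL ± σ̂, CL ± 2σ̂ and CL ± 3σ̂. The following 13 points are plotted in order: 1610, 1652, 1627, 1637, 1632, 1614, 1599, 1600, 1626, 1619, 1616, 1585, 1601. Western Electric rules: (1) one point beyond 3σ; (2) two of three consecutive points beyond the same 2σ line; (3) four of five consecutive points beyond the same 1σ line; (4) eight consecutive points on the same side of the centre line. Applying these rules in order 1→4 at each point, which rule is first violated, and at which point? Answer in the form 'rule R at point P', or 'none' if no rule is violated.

Zone of each point (C = within 1σ̂, B = 1σ̂–2σ̂, A = 2σ̂–3σ̂, * = beyond 3σ̂; sign = side of CL): 1:+C, 2:+A, 3:+B, 4:+B, 5:+B, 6:+C, 7:-C, 8:-C, 9:+B, 10:+C, 11:+C, 12:-B, 13:-C
Rule 3 (four of five consecutive points beyond the same 1σ limit) is satisfied at point 5.

rule 3 at point 5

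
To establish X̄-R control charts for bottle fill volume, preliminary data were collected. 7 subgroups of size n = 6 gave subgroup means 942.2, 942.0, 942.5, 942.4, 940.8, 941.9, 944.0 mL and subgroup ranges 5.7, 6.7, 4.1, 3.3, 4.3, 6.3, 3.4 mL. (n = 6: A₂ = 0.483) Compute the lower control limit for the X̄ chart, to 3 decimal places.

X̄̄ = (942.2 + 942.0 + 942.5 + 942.4 + 940.8 + 941.9 + 944.0) / 7 = 6595.8000 / 7 = 942.2571
R̄ = (5.7 + 6.7 + 4.1 + 3.3 + 4.3 + 6.3 + 3.4) / 7 = 33.8000 / 7 = 4.8286
LCL = X̄̄ − A₂·R̄ = 942.2571 − 0.483 × 4.8286 = 939.9249

939.925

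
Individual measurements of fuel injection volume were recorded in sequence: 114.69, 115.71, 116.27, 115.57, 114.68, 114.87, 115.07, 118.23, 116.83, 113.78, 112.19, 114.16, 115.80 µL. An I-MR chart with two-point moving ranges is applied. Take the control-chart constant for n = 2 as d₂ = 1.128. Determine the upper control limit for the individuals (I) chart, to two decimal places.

118.85

X̄ = (114.69 + 115.71 + 116.27 + 115.57 + 114.68 + 114.87 + 115.07 + 118.23 + 116.83 + 113.78 + 112.19 + 114.16 + 115.80) / 13 = 115.2192
Moving ranges: 1.02, 0.56, 0.70, 0.89, 0.19, 0.20, 3.16, 1.40, 3.05, 1.59, 1.97, 1.64; M̄R̄ = 16.3700 / 12 = 1.3642
UCL = X̄ + 3·M̄R̄/d₂ = 115.2192 + 3 × 1.3642 / 1.128 = 118.8473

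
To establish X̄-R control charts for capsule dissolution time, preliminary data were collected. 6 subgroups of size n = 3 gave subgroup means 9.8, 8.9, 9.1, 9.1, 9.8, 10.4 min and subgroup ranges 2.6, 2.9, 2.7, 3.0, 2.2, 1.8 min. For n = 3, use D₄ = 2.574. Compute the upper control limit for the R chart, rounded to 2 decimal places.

6.52

R̄ = (2.6 + 2.9 + 2.7 + 3.0 + 2.2 + 1.8) / 6 = 15.2000 / 6 = 2.5333
UCL_R = D₄·R̄ = 2.574 × 2.5333 = 6.5208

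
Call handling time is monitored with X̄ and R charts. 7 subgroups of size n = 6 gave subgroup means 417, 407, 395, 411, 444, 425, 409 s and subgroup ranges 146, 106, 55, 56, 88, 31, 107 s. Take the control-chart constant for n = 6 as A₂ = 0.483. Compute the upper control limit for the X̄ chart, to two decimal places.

456.07

X̄̄ = (417 + 407 + 395 + 411 + 444 + 425 + 409) / 7 = 2908.0000 / 7 = 415.4286
R̄ = (146 + 106 + 55 + 56 + 88 + 31 + 107) / 7 = 589.0000 / 7 = 84.1429
UCL = X̄̄ + A₂·R̄ = 415.4286 + 0.483 × 84.1429 = 456.0696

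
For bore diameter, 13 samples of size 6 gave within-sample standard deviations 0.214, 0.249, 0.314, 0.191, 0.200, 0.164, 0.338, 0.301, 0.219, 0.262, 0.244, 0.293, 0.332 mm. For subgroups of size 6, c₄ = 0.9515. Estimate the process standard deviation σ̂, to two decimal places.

0.27

s̄ = (0.214 + 0.249 + 0.314 + 0.191 + 0.200 + 0.164 + 0.338 + 0.301 + 0.219 + 0.262 + 0.244 + 0.293 + 0.332) / 13 = 0.2555
σ̂ = s̄ / c₄ = 0.2555 / 0.9515 = 0.2685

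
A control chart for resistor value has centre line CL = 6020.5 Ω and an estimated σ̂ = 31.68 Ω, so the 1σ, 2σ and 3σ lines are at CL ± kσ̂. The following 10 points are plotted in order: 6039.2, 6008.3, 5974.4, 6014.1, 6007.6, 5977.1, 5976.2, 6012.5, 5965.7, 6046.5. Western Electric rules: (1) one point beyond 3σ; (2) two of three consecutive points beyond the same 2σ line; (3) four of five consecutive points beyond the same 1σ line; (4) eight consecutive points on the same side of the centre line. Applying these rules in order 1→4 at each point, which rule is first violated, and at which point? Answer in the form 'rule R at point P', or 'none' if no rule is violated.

rule 4 at point 9

Zone of each point (C = within 1σ̂, B = 1σ̂–2σ̂, A = 2σ̂–3σ̂, * = beyond 3σ̂; sign = side of CL): 1:+C, 2:-C, 3:-B, 4:-C, 5:-C, 6:-B, 7:-B, 8:-C, 9:-B, 10:+C
Rule 4 (eight consecutive points on the same side of the centre line) is satisfied at point 9.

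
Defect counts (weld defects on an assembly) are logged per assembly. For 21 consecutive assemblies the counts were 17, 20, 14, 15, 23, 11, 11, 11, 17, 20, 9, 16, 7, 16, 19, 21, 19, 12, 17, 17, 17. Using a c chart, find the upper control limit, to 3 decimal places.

c̄ = (17 + 20 + 14 + 15 + 23 + 11 + 11 + 11 + 17 + 20 + 9 + 16 + 7 + 16 + 19 + 21 + 19 + 12 + 17 + 17 + 17) / 21 = 329 / 21 = 15.6667
UCL = c̄ + 3√c̄ = 15.6667 + 3 × √15.6667 = 15.6667 + 3 × 3.9581 = 27.5410

27.541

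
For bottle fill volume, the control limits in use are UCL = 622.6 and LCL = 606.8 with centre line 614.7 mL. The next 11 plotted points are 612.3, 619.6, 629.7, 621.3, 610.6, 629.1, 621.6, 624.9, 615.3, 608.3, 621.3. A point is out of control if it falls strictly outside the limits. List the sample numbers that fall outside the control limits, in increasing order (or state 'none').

3, 6, 8

Compare each point to [606.8, 622.6]: sample 3 = 629.7 > UCL; sample 6 = 629.1 > UCL; sample 8 = 624.9 > UCL.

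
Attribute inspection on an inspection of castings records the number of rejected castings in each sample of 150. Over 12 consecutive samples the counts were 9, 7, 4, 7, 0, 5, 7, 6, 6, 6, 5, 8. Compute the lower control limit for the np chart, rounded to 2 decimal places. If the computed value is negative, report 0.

p̄ = Σdᵢ / (k·n) = 70 / (12 × 150) = 0.03889
LCL = np̄ − 3·√(np̄(1−p̄)) = 5.8333 − 3 × 2.3678 = -1.2701 → 0 (negative, so LCL = 0)

0.00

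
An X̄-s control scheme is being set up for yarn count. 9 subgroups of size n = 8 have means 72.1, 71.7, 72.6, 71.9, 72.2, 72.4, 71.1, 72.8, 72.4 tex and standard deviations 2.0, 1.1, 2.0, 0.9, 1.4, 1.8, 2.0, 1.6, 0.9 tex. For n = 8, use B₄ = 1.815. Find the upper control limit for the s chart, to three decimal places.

2.763

s̄ = (2.0 + 1.1 + 2.0 + 0.9 + 1.4 + 1.8 + 2.0 + 1.6 + 0.9) / 9 = 1.5222
UCL_s = B₄·s̄ = 1.815 × 1.5222 = 2.7628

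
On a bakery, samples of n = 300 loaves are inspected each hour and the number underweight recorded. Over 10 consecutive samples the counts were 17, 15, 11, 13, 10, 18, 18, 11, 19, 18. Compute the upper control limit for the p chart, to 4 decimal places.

p̄ = Σdᵢ / (k·n) = 150 / (10 × 300) = 0.05000
UCL = p̄ + 3·√(p̄(1−p̄)/n) = 0.05000 + 3 × √(0.05000×0.95000/300) = 0.05000 + 3 × 0.01258 = 0.08775

0.0877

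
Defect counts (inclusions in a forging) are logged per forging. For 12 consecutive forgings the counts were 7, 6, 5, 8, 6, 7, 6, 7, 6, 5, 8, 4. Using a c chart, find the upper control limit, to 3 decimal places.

c̄ = (7 + 6 + 5 + 8 + 6 + 7 + 6 + 7 + 6 + 5 + 8 + 4) / 12 = 75 / 12 = 6.2500
UCL = c̄ + 3√c̄ = 6.2500 + 3 × √6.2500 = 6.2500 + 3 × 2.5000 = 13.7500

13.750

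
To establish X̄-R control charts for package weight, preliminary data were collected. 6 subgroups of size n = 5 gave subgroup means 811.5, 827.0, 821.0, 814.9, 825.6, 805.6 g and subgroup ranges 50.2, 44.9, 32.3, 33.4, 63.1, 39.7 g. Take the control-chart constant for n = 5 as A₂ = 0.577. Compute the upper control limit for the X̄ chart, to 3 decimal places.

842.950

X̄̄ = (811.5 + 827.0 + 821.0 + 814.9 + 825.6 + 805.6) / 6 = 4905.6000 / 6 = 817.6000
R̄ = (50.2 + 44.9 + 32.3 + 33.4 + 63.1 + 39.7) / 6 = 263.6000 / 6 = 43.9333
UCL = X̄̄ + A₂·R̄ = 817.6000 + 0.577 × 43.9333 = 842.9495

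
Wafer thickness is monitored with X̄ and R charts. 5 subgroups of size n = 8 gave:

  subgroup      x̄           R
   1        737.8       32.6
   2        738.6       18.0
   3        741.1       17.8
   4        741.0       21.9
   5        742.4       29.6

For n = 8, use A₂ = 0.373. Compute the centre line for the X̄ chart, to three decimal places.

X̄̄ = (737.8 + 738.6 + 741.1 + 741.0 + 742.4) / 5 = 3700.9000 / 5 = 740.1800
CL = X̄̄ = 740.1800

740.180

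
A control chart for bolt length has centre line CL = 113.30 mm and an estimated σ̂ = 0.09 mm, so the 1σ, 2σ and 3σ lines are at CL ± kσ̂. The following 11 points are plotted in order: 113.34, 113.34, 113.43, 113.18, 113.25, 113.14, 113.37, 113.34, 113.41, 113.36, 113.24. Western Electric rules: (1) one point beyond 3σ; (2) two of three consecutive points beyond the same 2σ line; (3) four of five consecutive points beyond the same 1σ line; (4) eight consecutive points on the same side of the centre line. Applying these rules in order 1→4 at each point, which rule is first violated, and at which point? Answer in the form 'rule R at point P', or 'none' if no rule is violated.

none

Zone of each point (C = within 1σ̂, B = 1σ̂–2σ̂, A = 2σ̂–3σ̂, * = beyond 3σ̂; sign = side of CL): 1:+C, 2:+C, 3:+B, 4:-B, 5:-C, 6:-B, 7:+C, 8:+C, 9:+B, 10:+C, 11:-C
No rule fires across all 11 points.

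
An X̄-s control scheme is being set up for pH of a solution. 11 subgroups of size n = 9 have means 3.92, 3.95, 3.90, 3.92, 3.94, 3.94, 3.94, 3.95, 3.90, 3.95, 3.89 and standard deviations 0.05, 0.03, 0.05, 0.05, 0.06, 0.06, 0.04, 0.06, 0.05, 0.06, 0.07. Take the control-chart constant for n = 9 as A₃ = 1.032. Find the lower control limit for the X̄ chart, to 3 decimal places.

X̄̄ = (3.92 + 3.95 + 3.90 + 3.92 + 3.94 + 3.94 + 3.94 + 3.95 + 3.90 + 3.95 + 3.89) / 11 = 3.9273
s̄ = (0.05 + 0.03 + 0.05 + 0.05 + 0.06 + 0.06 + 0.04 + 0.06 + 0.05 + 0.06 + 0.07) / 11 = 0.0527
LCL = X̄̄ − A₃·s̄ = 3.9273 − 1.032 × 0.0527 = 3.8729

3.873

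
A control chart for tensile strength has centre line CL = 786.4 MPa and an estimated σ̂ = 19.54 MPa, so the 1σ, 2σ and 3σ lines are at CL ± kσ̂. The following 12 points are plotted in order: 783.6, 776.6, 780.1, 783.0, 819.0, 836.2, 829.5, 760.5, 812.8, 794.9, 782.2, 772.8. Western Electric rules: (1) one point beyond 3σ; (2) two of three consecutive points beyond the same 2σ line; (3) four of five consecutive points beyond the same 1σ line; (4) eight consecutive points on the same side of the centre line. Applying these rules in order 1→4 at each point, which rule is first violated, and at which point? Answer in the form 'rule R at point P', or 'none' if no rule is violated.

rule 2 at point 7

Zone of each point (C = within 1σ̂, B = 1σ̂–2σ̂, A = 2σ̂–3σ̂, * = beyond 3σ̂; sign = side of CL): 1:-C, 2:-C, 3:-C, 4:-C, 5:+B, 6:+A, 7:+A, 8:-B, 9:+B, 10:+C, 11:-C, 12:-C
Rule 2 (two of three consecutive points beyond the same 2σ limit) is satisfied at point 7.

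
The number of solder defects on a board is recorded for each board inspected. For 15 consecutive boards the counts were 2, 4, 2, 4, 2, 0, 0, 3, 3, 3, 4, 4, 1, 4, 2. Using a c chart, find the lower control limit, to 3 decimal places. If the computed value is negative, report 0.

0.000

c̄ = (2 + 4 + 2 + 4 + 2 + 0 + 0 + 3 + 3 + 3 + 4 + 4 + 1 + 4 + 2) / 15 = 38 / 15 = 2.5333
LCL = c̄ − 3√c̄ = 2.5333 − 3 × 1.5916 = -2.2416 → 0 (cannot be negative)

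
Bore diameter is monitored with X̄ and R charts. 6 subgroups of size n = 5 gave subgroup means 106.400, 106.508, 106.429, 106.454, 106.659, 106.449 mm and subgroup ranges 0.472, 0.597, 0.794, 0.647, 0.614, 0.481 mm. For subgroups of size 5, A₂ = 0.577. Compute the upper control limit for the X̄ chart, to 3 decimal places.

X̄̄ = (106.400 + 106.508 + 106.429 + 106.454 + 106.659 + 106.449) / 6 = 638.8990 / 6 = 106.4832
R̄ = (0.472 + 0.597 + 0.794 + 0.647 + 0.614 + 0.481) / 6 = 3.6050 / 6 = 0.6008
UCL = X̄̄ + A₂·R̄ = 106.4832 + 0.577 × 0.6008 = 106.8298

106.830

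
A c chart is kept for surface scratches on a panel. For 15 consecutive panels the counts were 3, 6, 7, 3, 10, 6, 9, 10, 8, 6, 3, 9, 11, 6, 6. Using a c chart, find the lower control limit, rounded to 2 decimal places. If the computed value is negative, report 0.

0.00

c̄ = (3 + 6 + 7 + 3 + 10 + 6 + 9 + 10 + 8 + 6 + 3 + 9 + 11 + 6 + 6) / 15 = 103 / 15 = 6.8667
LCL = c̄ − 3√c̄ = 6.8667 − 3 × 2.6204 = -0.9946 → 0 (cannot be negative)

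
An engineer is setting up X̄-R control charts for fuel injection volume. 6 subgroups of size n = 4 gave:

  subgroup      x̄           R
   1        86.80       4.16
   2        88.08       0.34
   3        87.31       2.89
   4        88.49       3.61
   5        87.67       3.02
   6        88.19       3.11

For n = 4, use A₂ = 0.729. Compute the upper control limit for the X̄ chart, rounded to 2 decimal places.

89.84

X̄̄ = (86.80 + 88.08 + 87.31 + 88.49 + 87.67 + 88.19) / 6 = 526.5400 / 6 = 87.7567
R̄ = (4.16 + 0.34 + 2.89 + 3.61 + 3.02 + 3.11) / 6 = 17.1300 / 6 = 2.8550
UCL = X̄̄ + A₂·R̄ = 87.7567 + 0.729 × 2.8550 = 89.8380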